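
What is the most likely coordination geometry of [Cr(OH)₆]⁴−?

octahedral

Each hydroxide is −1; balancing the −4 overall charge requires Cr(II).
Group 6 minus oxidation state 2 gives a d⁴ configuration.
With 6 monodentate ligands the coordination number is 6.
Six donors around a single metal centre give an octahedral coordination sphere.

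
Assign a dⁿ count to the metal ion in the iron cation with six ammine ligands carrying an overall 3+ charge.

Summing ligand charges against the +3 overall charge gives an oxidation state of +3 for iron.
Iron is a group-8 element; Fe(III) is therefore d⁵.

d5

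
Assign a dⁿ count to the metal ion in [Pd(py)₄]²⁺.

Ligand charges: pyridine is neutral. With an overall charge of +2 the palladium centre must be in the +2 oxidation state.
Palladium is a group-10 element; Pd(II) is therefore d⁸.

d8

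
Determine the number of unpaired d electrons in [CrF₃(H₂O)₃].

3 unpaired electrons

Each fluoride is −1; water is neutral; balancing the 0 overall charge requires Cr(III).
Cr sits in group 6, so the d-electron count is 6 − 3 = 3.
In an octahedral field the d³ configuration is t₂g³e_g⁰ (only one arrangement possible), giving 3 unpaired electrons.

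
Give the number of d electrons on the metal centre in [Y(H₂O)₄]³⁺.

d0

Water is neutral; balancing the +3 overall charge requires Y(III).
Yttrium is a group-3 element; Y(III) is therefore d⁰.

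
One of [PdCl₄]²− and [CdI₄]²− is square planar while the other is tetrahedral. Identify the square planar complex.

For [PdCl₄]²−: Each chloride is −1; balancing the −2 overall charge requires Pd(II). Group 10 minus oxidation state 2 gives a d⁸ configuration. A 4d d⁸ ion has a large crystal-field splitting; square planar leaves the high-energy d_{x²−y²} orbital empty and maximises CFSE. → square planar.
For [CdI₄]²−: Summing ligand charges against the −2 overall charge gives an oxidation state of +2 for cadmium. Cadmium is a group-12 element; Cd(II) is therefore d¹⁰. A d¹⁰ ion has no crystal-field stabilisation preference between square planar and tetrahedral, so four ligands adopt the sterically favoured tetrahedral geometry. → tetrahedral.

[PdCl₄]²−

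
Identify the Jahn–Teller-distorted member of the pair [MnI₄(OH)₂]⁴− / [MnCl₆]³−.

[MnCl₆]³−

[MnI₄(OH)₂]⁴−: Each iodide is −1; each hydroxide is −1; balancing the −4 overall charge requires Mn(II). Manganese is a group-7 element; Mn(II) is therefore d⁵. Hydroxide and iodide are weak-field ligands for a first-row metal, so the complex is high-spin. The d⁵ configuration leaves the e_g set evenly filled (or empty) — no strong Jahn–Teller driving force.
[MnCl₆]³−: Ligand charges: each chloride is −1. With an overall charge of −3 the manganese centre must be in the +3 oxidation state. Manganese is a group-7 element; Mn(III) is therefore d⁴. Chloride is a weak-field ligand for a first-row metal, so the complex is high-spin. The t₂g³e_g¹ (high-spin) configuration has an unevenly filled e_g set; the Jahn–Teller theorem predicts a tetragonal distortion (typically axial elongation) to lift the degeneracy.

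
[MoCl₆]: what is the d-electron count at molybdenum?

Ligand charges: each chloride is −1. With an overall charge of 0 the molybdenum centre must be in the +6 oxidation state.
Molybdenum is a group-6 element; Mo(VI) is therefore d⁰.

d0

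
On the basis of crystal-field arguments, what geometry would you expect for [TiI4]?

tetrahedral

Each iodide is −1; balancing the 0 overall charge requires Ti(IV).
Group 4 minus oxidation state 4 gives a d⁰ configuration.
With 4 monodentate ligands the coordination number is 4.
A d⁰ ion has no crystal-field stabilisation preference between square planar and tetrahedral, so four ligands adopt the sterically favoured tetrahedral geometry.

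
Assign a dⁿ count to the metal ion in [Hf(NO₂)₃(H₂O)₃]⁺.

d0

Summing ligand charges against the +1 overall charge gives an oxidation state of +4 for hafnium.
Group 4 minus oxidation state 4 gives a d⁰ configuration.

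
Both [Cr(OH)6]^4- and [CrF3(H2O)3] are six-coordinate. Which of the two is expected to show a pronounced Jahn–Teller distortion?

[Cr(OH)6]^4-

[Cr(OH)6]^4-: Summing ligand charges against the −4 overall charge gives an oxidation state of +2 for chromium. Group 6 minus oxidation state 2 gives a d⁴ configuration. Hydroxide is a weak-field ligand for a first-row metal, so the complex is high-spin. The t₂g³e_g¹ (high-spin) configuration has an unevenly filled e_g set; the Jahn–Teller theorem predicts a tetragonal distortion (typically axial elongation) to lift the degeneracy.
[CrF3(H2O)3]: Ligand charges: each fluoride is −1; water is neutral. With an overall charge of 0 the chromium centre must be in the +3 oxidation state. Chromium is a group-6 element; Cr(III) is therefore d³. The d³ configuration leaves the e_g set evenly filled (or empty) — no strong Jahn–Teller driving force.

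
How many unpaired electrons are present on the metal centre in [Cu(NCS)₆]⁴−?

1 unpaired electron

Each isothiocyanate is −1; balancing the −4 overall charge requires Cu(II).
Copper is a group-11 element; Cu(II) is therefore d⁹.
In an octahedral field the d⁹ configuration is t₂g⁶e_g³ (only one arrangement possible), giving 1 unpaired electron.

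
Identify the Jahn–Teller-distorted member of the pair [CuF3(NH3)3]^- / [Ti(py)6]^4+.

[CuF3(NH3)3]^-: Ligand charges: each fluoride is −1; ammonia is neutral. With an overall charge of −1 the copper centre must be in the +2 oxidation state. Cu sits in group 11, so the d-electron count is 11 − 2 = 9. The t₂g⁶e_g³ configuration has an unevenly filled e_g set; the Jahn–Teller theorem predicts a tetragonal distortion (typically axial elongation) to lift the degeneracy.
[Ti(py)6]^4+: Ligand charges: pyridine is neutral. With an overall charge of +4 the titanium centre must be in the +4 oxidation state. Titanium is a group-4 element; Ti(IV) is therefore d⁰. The d⁰ configuration leaves the e_g set evenly filled (or empty) — no strong Jahn–Teller driving force.

[CuF3(NH3)3]^-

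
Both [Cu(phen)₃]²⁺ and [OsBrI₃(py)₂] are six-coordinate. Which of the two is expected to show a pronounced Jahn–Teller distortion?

[Cu(phen)₃]²⁺: 1,10-phenanthroline is neutral; balancing the +2 overall charge requires Cu(II). Copper is a group-11 element; Cu(II) is therefore d⁹. The t₂g⁶e_g³ configuration has an unevenly filled e_g set; the Jahn–Teller theorem predicts a tetragonal distortion (typically axial elongation) to lift the degeneracy.
[OsBrI₃(py)₂]: Each bromide is −1; each iodide is −1; pyridine is neutral; balancing the 0 overall charge requires Os(IV). Osmium is a group-8 element; Os(IV) is therefore d⁴. A 5d ion has a large Δₒ and is invariably low-spin. The d⁴ configuration leaves the e_g set evenly filled (or empty) — no strong Jahn–Teller driving force.

[Cu(phen)₃]²⁺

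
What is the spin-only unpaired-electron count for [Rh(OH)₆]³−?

0 unpaired electrons

Summing ligand charges against the −3 overall charge gives an oxidation state of +3 for rhodium.
Rh sits in group 9, so the d-electron count is 9 − 3 = 6.
The spin state decides the count: a 4d ion has a large Δₒ and is invariably low-spin.
An octahedral low-spin d⁶ ion is t₂g⁶e_g⁰, giving 0 unpaired electrons.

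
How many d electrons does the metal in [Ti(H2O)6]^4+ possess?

Ligand charges: water is neutral. With an overall charge of +4 the titanium centre must be in the +4 oxidation state.
Titanium is a group-4 element; Ti(IV) is therefore d⁰.

d0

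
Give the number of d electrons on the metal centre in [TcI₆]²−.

Summing ligand charges against the −2 overall charge gives an oxidation state of +4 for technetium.
Group 7 minus oxidation state 4 gives a d³ configuration.

d³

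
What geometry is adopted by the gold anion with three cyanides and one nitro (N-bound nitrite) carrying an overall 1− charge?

square planar

Each cyanide is −1; each nitro (N-bound nitrite) is −1; balancing the −1 overall charge requires Au(III).
Group 11 minus oxidation state 3 gives a d⁸ configuration.
Coordination number: 4.
A 5d d⁸ ion has a large crystal-field splitting; square planar leaves the high-energy d_{x²−y²} orbital empty and maximises CFSE.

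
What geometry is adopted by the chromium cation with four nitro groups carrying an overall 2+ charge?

Summing ligand charges against the +2 overall charge gives an oxidation state of +6 for chromium.
Group 6 minus oxidation state 6 gives a d⁰ configuration.
Coordination number: 4.
A d⁰ ion has no crystal-field stabilisation preference between square planar and tetrahedral, so four ligands adopt the sterically favoured tetrahedral geometry.

tetrahedral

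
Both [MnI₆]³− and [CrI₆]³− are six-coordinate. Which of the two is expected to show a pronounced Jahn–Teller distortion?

[MnI₆]³−

[MnI₆]³−: Ligand charges: each iodide is −1. With an overall charge of −3 the manganese centre must be in the +3 oxidation state. Manganese is a group-7 element; Mn(III) is therefore d⁴. Iodide is a weak-field ligand for a first-row metal, so the complex is high-spin. The t₂g³e_g¹ (high-spin) configuration has an unevenly filled e_g set; the Jahn–Teller theorem predicts a tetragonal distortion (typically axial elongation) to lift the degeneracy.
[CrI₆]³−: Each iodide is −1; balancing the −3 overall charge requires Cr(III). Group 6 minus oxidation state 3 gives a d³ configuration. The d³ configuration leaves the e_g set evenly filled (or empty) — no strong Jahn–Teller driving force.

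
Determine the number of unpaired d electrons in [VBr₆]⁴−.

3

Summing ligand charges against the −4 overall charge gives an oxidation state of +2 for vanadium.
Vanadium is a group-5 element; V(II) is therefore d³.
In an octahedral field the d³ configuration is t₂g³e_g⁰ (only one arrangement possible), giving 3 unpaired electrons.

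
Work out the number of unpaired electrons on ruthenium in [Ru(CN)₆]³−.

1 unpaired electron

Summing ligand charges against the −3 overall charge gives an oxidation state of +3 for ruthenium.
Ruthenium is a group-8 element; Ru(III) is therefore d⁵.
The spin state decides the count: a 4d ion has a large Δₒ and is invariably low-spin.
An octahedral low-spin d⁵ ion is t₂g⁵e_g⁰, giving 1 unpaired electron.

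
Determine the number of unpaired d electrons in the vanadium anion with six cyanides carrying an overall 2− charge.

1 unpaired electron

Summing ligand charges against the −2 overall charge gives an oxidation state of +4 for vanadium.
Vanadium is a group-5 element; V(IV) is therefore d¹.
In an octahedral field the d¹ configuration is t₂g¹e_g⁰ (only one arrangement possible), giving 1 unpaired electron.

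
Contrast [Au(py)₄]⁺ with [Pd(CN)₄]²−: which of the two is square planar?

For [Au(py)₄]⁺: Ligand charges: pyridine is neutral. With an overall charge of +1 the gold centre must be in the +1 oxidation state. Au sits in group 11, so the d-electron count is 11 − 1 = 10. A d¹⁰ ion has no crystal-field stabilisation preference between square planar and tetrahedral, so four ligands adopt the sterically favoured tetrahedral geometry. → tetrahedral.
For [Pd(CN)₄]²−: Each cyanide is −1; balancing the −2 overall charge requires Pd(II). Palladium is a group-10 element; Pd(II) is therefore d⁸. A 4d d⁸ ion has a large crystal-field splitting; square planar leaves the high-energy d_{x²−y²} orbital empty and maximises CFSE. → square planar.

[Pd(CN)₄]²−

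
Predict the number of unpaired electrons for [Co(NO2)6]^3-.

0 unpaired electrons

Ligand charges: each nitro (N-bound nitrite) is −1. With an overall charge of −3 the cobalt centre must be in the +3 oxidation state.
Group 9 minus oxidation state 3 gives a d⁶ configuration.
The spin state decides the count: Co(III) has an exceptionally large octahedral splitting and is low-spin with essentially every ligand except fluoride.
An octahedral low-spin d⁶ ion is t₂g⁶e_g⁰, giving 0 unpaired electrons.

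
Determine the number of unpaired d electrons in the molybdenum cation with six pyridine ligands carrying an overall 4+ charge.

2

Pyridine is neutral; balancing the +4 overall charge requires Mo(IV).
Mo sits in group 6, so the d-electron count is 6 − 4 = 2.
In an octahedral field the d² configuration is t₂g²e_g⁰ (only one arrangement possible), giving 2 unpaired electrons.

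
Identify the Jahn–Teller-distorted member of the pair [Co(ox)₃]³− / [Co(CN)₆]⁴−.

[Co(ox)₃]³−: Ligand charges: each oxalate is −2. With an overall charge of −3 the cobalt centre must be in the +3 oxidation state. Co sits in group 9, so the d-electron count is 9 − 3 = 6. Co(III) has an exceptionally large octahedral splitting and is low-spin with essentially every ligand except fluoride. The d⁶ configuration leaves the e_g set evenly filled (or empty) — no strong Jahn–Teller driving force.
[Co(CN)₆]⁴−: Each cyanide is −1; balancing the −4 overall charge requires Co(II). Cobalt is a group-9 element; Co(II) is therefore d⁷. Cyanide is a strong-field ligand (high in the spectrochemical series) for a first-row metal, so the complex is low-spin. The t₂g⁶e_g¹ (low-spin) configuration has an unevenly filled e_g set; the Jahn–Teller theorem predicts a tetragonal distortion (typically axial elongation) to lift the degeneracy.

[Co(CN)₆]⁴−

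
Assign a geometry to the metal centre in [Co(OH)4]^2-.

tetrahedral

Ligand charges: each hydroxide is −1. With an overall charge of −2 the cobalt centre must be in the +2 oxidation state.
Group 9 minus oxidation state 2 gives a d⁷ configuration.
With 4 monodentate ligands the coordination number is 4.
Hydroxide is a weak-field ligand.
For a high-spin 3d d⁷ ion with weak-field ligands the small Δₜ gives little square-planar CFSE advantage, so four ligands adopt the sterically favoured tetrahedral geometry.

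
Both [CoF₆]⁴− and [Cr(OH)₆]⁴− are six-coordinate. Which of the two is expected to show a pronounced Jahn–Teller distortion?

[CoF₆]⁴−: Each fluoride is −1; balancing the −4 overall charge requires Co(II). Group 9 minus oxidation state 2 gives a d⁷ configuration. Fluoride is a weak-field ligand for a first-row metal, so the complex is high-spin. The d⁷ configuration leaves the e_g set evenly filled (or empty) — no strong Jahn–Teller driving force.
[Cr(OH)₆]⁴−: Each hydroxide is −1; balancing the −4 overall charge requires Cr(II). Group 6 minus oxidation state 2 gives a d⁴ configuration. Hydroxide is a weak-field ligand for a first-row metal, so the complex is high-spin. The t₂g³e_g¹ (high-spin) configuration has an unevenly filled e_g set; the Jahn–Teller theorem predicts a tetragonal distortion (typically axial elongation) to lift the degeneracy.

[Cr(OH)₆]⁴−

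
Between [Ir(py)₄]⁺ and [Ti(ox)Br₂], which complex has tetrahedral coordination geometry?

For [Ir(py)₄]⁺: Ligand charges: pyridine is neutral. With an overall charge of +1 the iridium centre must be in the +1 oxidation state. Iridium is a group-9 element; Ir(I) is therefore d⁸. A 5d d⁸ ion has a large crystal-field splitting; square planar leaves the high-energy d_{x²−y²} orbital empty and maximises CFSE. → square planar.
For [Ti(ox)Br₂]: Ligand charges: each oxalate is −2; each bromide is −1. With an overall charge of 0 the titanium centre must be in the +4 oxidation state. Titanium is a group-4 element; Ti(IV) is therefore d⁰. A d⁰ ion has no crystal-field stabilisation preference between square planar and tetrahedral, so four ligands adopt the sterically favoured tetrahedral geometry. → tetrahedral.

[Ti(ox)Br₂]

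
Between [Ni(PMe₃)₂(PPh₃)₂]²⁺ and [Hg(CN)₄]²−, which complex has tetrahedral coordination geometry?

For [Ni(PMe₃)₂(PPh₃)₂]²⁺: Trimethylphosphine is neutral; triphenylphosphine is neutral; balancing the +2 overall charge requires Ni(II). Group 10 minus oxidation state 2 gives a d⁸ configuration. Trimethylphosphine and triphenylphosphine are strong-field ligands (high in the spectrochemical series). A 3d d⁸ ion with strong-field ligands gains enough CFSE to favour square planar over tetrahedral. → square planar.
For [Hg(CN)₄]²−: Summing ligand charges against the −2 overall charge gives an oxidation state of +2 for mercury. Hg sits in group 12, so the d-electron count is 12 − 2 = 10. A d¹⁰ ion has no crystal-field stabilisation preference between square planar and tetrahedral, so four ligands adopt the sterically favoured tetrahedral geometry. → tetrahedral.

[Hg(CN)₄]²−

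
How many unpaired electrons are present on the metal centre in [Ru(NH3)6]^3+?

Ammonia is neutral; balancing the +3 overall charge requires Ru(III).
Ruthenium is a group-8 element; Ru(III) is therefore d⁵.
The spin state decides the count: a 4d ion has a large Δₒ and is invariably low-spin.
An octahedral low-spin d⁵ ion is t₂g⁵e_g⁰, giving 1 unpaired electron.

1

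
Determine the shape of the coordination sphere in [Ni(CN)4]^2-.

Each cyanide is −1; balancing the −2 overall charge requires Ni(II).
Nickel is a group-10 element; Ni(II) is therefore d⁸.
Coordination number: 4.
Cyanide is a strong-field ligand (high in the spectrochemical series).
A 3d d⁸ ion with strong-field ligands gains enough CFSE to favour square planar over tetrahedral.

square planar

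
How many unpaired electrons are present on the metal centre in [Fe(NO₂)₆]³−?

Summing ligand charges against the −3 overall charge gives an oxidation state of +3 for iron.
Group 8 minus oxidation state 3 gives a d⁵ configuration.
The spin state decides the count: Nitro (N-bound nitrite) is a strong-field ligand (high in the spectrochemical series) for a first-row metal, so the complex is low-spin.
An octahedral low-spin d⁵ ion is t₂g⁵e_g⁰, giving 1 unpaired electron.

1 unpaired electron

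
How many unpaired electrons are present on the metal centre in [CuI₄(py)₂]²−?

1 unpaired electron

Summing ligand charges against the −2 overall charge gives an oxidation state of +2 for copper.
Cu sits in group 11, so the d-electron count is 11 − 2 = 9.
In an octahedral field the d⁹ configuration is t₂g⁶e_g³ (only one arrangement possible), giving 1 unpaired electron.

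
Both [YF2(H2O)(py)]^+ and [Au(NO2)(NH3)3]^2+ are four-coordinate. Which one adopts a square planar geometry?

[Au(NO2)(NH3)3]^2+

For [YF2(H2O)(py)]^+: Each fluoride is −1; water is neutral; pyridine is neutral; balancing the +1 overall charge requires Y(III). Group 3 minus oxidation state 3 gives a d⁰ configuration. A d⁰ ion has no crystal-field stabilisation preference between square planar and tetrahedral, so four ligands adopt the sterically favoured tetrahedral geometry. → tetrahedral.
For [Au(NO2)(NH3)3]^2+: Ligand charges: each nitro (N-bound nitrite) is −1; ammonia is neutral. With an overall charge of +2 the gold centre must be in the +3 oxidation state. Gold is a group-11 element; Au(III) is therefore d⁸. A 5d d⁸ ion has a large crystal-field splitting; square planar leaves the high-energy d_{x²−y²} orbital empty and maximises CFSE. → square planar.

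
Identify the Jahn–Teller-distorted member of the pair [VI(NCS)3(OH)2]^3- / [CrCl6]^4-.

[CrCl6]^4-

[VI(NCS)3(OH)2]^3-: Ligand charges: each iodide is −1; each isothiocyanate is −1; each hydroxide is −1. With an overall charge of −3 the vanadium centre must be in the +3 oxidation state. V sits in group 5, so the d-electron count is 5 − 3 = 2. The d² configuration leaves the e_g set evenly filled (or empty) — no strong Jahn–Teller driving force.
[CrCl6]^4-: Ligand charges: each chloride is −1. With an overall charge of −4 the chromium centre must be in the +2 oxidation state. Chromium is a group-6 element; Cr(II) is therefore d⁴. Chloride is a weak-field ligand for a first-row metal, so the complex is high-spin. The t₂g³e_g¹ (high-spin) configuration has an unevenly filled e_g set; the Jahn–Teller theorem predicts a tetragonal distortion (typically axial elongation) to lift the degeneracy.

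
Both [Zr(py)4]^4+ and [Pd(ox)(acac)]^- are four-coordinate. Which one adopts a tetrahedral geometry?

For [Zr(py)4]^4+: Ligand charges: pyridine is neutral. With an overall charge of +4 the zirconium centre must be in the +4 oxidation state. Zr sits in group 4, so the d-electron count is 4 − 4 = 0. A d⁰ ion has no crystal-field stabilisation preference between square planar and tetrahedral, so four ligands adopt the sterically favoured tetrahedral geometry. → tetrahedral.
For [Pd(ox)(acac)]^-: Summing ligand charges against the −1 overall charge gives an oxidation state of +2 for palladium. Palladium is a group-10 element; Pd(II) is therefore d⁸. A 4d d⁸ ion has a large crystal-field splitting; square planar leaves the high-energy d_{x²−y²} orbital empty and maximises CFSE. → square planar.

[Zr(py)4]^4+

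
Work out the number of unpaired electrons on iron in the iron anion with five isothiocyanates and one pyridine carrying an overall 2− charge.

Summing ligand charges against the −2 overall charge gives an oxidation state of +3 for iron.
Iron is a group-8 element; Fe(III) is therefore d⁵.
The spin state decides the count: Isothiocyanate is a weak-field ligand for a first-row metal, so the complex is high-spin.
An octahedral high-spin d⁵ ion is t₂g³e_g², giving 5 unpaired electrons.

5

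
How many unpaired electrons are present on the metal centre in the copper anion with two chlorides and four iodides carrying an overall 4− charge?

1

Each chloride is −1; each iodide is −1; balancing the −4 overall charge requires Cu(II).
Cu sits in group 11, so the d-electron count is 11 − 2 = 9.
In an octahedral field the d⁹ configuration is t₂g⁶e_g³ (only one arrangement possible), giving 1 unpaired electron.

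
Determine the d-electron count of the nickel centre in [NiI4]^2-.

Each iodide is −1; balancing the −2 overall charge requires Ni(II).
Group 10 minus oxidation state 2 gives a d⁸ configuration.

d8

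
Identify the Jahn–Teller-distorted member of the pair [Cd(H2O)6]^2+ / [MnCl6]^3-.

[MnCl6]^3-

[Cd(H2O)6]^2+: Water is neutral; balancing the +2 overall charge requires Cd(II). Cd sits in group 12, so the d-electron count is 12 − 2 = 10. The d¹⁰ configuration leaves the e_g set evenly filled (or empty) — no strong Jahn–Teller driving force.
[MnCl6]^3-: Each chloride is −1; balancing the −3 overall charge requires Mn(III). Manganese is a group-7 element; Mn(III) is therefore d⁴. Chloride is a weak-field ligand for a first-row metal, so the complex is high-spin. The t₂g³e_g¹ (high-spin) configuration has an unevenly filled e_g set; the Jahn–Teller theorem predicts a tetragonal distortion (typically axial elongation) to lift the degeneracy.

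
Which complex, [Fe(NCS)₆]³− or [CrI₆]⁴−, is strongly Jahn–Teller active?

[CrI₆]⁴−

[Fe(NCS)₆]³−: Each isothiocyanate is −1; balancing the −3 overall charge requires Fe(III). Fe sits in group 8, so the d-electron count is 8 − 3 = 5. Isothiocyanate is a weak-field ligand for a first-row metal, so the complex is high-spin. The d⁵ configuration leaves the e_g set evenly filled (or empty) — no strong Jahn–Teller driving force.
[CrI₆]⁴−: Ligand charges: each iodide is −1. With an overall charge of −4 the chromium centre must be in the +2 oxidation state. Group 6 minus oxidation state 2 gives a d⁴ configuration. Iodide is a weak-field ligand for a first-row metal, so the complex is high-spin. The t₂g³e_g¹ (high-spin) configuration has an unevenly filled e_g set; the Jahn–Teller theorem predicts a tetragonal distortion (typically axial elongation) to lift the degeneracy.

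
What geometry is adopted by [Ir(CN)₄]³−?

Summing ligand charges against the −3 overall charge gives an oxidation state of +1 for iridium.
Ir sits in group 9, so the d-electron count is 9 − 1 = 8.
Coordination number: 4.
A 5d d⁸ ion has a large crystal-field splitting; square planar leaves the high-energy d_{x²−y²} orbital empty and maximises CFSE.

square planar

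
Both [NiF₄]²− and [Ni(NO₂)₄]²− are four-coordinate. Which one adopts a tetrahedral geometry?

[NiF₄]²−

For [NiF₄]²−: Ligand charges: each fluoride is −1. With an overall charge of −2 the nickel centre must be in the +2 oxidation state. Nickel is a group-10 element; Ni(II) is therefore d⁸. Fluoride is a weak-field ligand. With weak-field ligands the CFSE gain from square planar is small, so a 3d d⁸ ion takes the sterically preferred tetrahedral geometry. → tetrahedral.
For [Ni(NO₂)₄]²−: Ligand charges: each nitro (N-bound nitrite) is −1. With an overall charge of −2 the nickel centre must be in the +2 oxidation state. Ni sits in group 10, so the d-electron count is 10 − 2 = 8. Nitro (N-bound nitrite) is a strong-field ligand (high in the spectrochemical series). A 3d d⁸ ion with strong-field ligands gains enough CFSE to favour square planar over tetrahedral. → square planar.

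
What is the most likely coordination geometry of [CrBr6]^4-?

octahedral

Ligand charges: each bromide is −1. With an overall charge of −4 the chromium centre must be in the +2 oxidation state.
Chromium is a group-6 element; Cr(II) is therefore d⁴.
Coordination number: 6.
Six donors around a single metal centre give an octahedral coordination sphere.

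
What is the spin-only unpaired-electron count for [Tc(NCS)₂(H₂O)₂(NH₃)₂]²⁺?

3

Ligand charges: each isothiocyanate is −1; water is neutral; ammonia is neutral. With an overall charge of +2 the technetium centre must be in the +4 oxidation state.
Tc sits in group 7, so the d-electron count is 7 − 4 = 3.
In an octahedral field the d³ configuration is t₂g³e_g⁰ (only one arrangement possible), giving 3 unpaired electrons.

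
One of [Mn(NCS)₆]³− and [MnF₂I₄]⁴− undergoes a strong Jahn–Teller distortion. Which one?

[Mn(NCS)₆]³−

[Mn(NCS)₆]³−: Ligand charges: each isothiocyanate is −1. With an overall charge of −3 the manganese centre must be in the +3 oxidation state. Manganese is a group-7 element; Mn(III) is therefore d⁴. Isothiocyanate is a weak-field ligand for a first-row metal, so the complex is high-spin. The t₂g³e_g¹ (high-spin) configuration has an unevenly filled e_g set; the Jahn–Teller theorem predicts a tetragonal distortion (typically axial elongation) to lift the degeneracy.
[MnF₂I₄]⁴−: Summing ligand charges against the −4 overall charge gives an oxidation state of +2 for manganese. Group 7 minus oxidation state 2 gives a d⁵ configuration. Fluoride and iodide are weak-field ligands for a first-row metal, so the complex is high-spin. The d⁵ configuration leaves the e_g set evenly filled (or empty) — no strong Jahn–Teller driving force.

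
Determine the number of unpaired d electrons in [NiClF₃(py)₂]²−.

2

Summing ligand charges against the −2 overall charge gives an oxidation state of +2 for nickel.
Ni sits in group 10, so the d-electron count is 10 − 2 = 8.
In an octahedral field the d⁸ configuration is t₂g⁶e_g² (only one arrangement possible), giving 2 unpaired electrons.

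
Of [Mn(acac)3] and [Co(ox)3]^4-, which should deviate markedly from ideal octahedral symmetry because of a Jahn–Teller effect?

[Mn(acac)3]: Each acetylacetonate is −1; balancing the 0 overall charge requires Mn(III). Group 7 minus oxidation state 3 gives a d⁴ configuration. Acetylacetonate is a weak-field ligand for a first-row metal, so the complex is high-spin. The t₂g³e_g¹ (high-spin) configuration has an unevenly filled e_g set; the Jahn–Teller theorem predicts a tetragonal distortion (typically axial elongation) to lift the degeneracy.
[Co(ox)3]^4-: Each oxalate is −2; balancing the −4 overall charge requires Co(II). Co sits in group 9, so the d-electron count is 9 − 2 = 7. Oxalate is a weak-field ligand for a first-row metal, so the complex is high-spin. The d⁷ configuration leaves the e_g set evenly filled (or empty) — no strong Jahn–Teller driving force.

[Mn(acac)3]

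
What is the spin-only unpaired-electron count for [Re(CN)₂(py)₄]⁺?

2

Each cyanide is −1; pyridine is neutral; balancing the +1 overall charge requires Re(III).
Group 7 minus oxidation state 3 gives a d⁴ configuration.
The spin state decides the count: a 5d ion has a large Δₒ and is invariably low-spin.
An octahedral low-spin d⁴ ion is t₂g⁴e_g⁰, giving 2 unpaired electrons.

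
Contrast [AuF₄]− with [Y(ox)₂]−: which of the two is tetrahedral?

For [AuF₄]−: Ligand charges: each fluoride is −1. With an overall charge of −1 the gold centre must be in the +3 oxidation state. Group 11 minus oxidation state 3 gives a d⁸ configuration. A 5d d⁸ ion has a large crystal-field splitting; square planar leaves the high-energy d_{x²−y²} orbital empty and maximises CFSE. → square planar.
For [Y(ox)₂]−: Summing ligand charges against the −1 overall charge gives an oxidation state of +3 for yttrium. Yttrium is a group-3 element; Y(III) is therefore d⁰. A d⁰ ion has no crystal-field stabilisation preference between square planar and tetrahedral, so four ligands adopt the sterically favoured tetrahedral geometry. → tetrahedral.

[Y(ox)₂]−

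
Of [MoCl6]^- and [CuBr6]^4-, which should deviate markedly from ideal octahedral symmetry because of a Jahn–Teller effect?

[CuBr6]^4-

[MoCl6]^-: Summing ligand charges against the −1 overall charge gives an oxidation state of +5 for molybdenum. Molybdenum is a group-6 element; Mo(V) is therefore d¹. The d¹ configuration leaves the e_g set evenly filled (or empty) — no strong Jahn–Teller driving force.
[CuBr6]^4-: Ligand charges: each bromide is −1. With an overall charge of −4 the copper centre must be in the +2 oxidation state. Group 11 minus oxidation state 2 gives a d⁹ configuration. The t₂g⁶e_g³ configuration has an unevenly filled e_g set; the Jahn–Teller theorem predicts a tetragonal distortion (typically axial elongation) to lift the degeneracy.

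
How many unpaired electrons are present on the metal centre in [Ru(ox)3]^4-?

0

Summing ligand charges against the −4 overall charge gives an oxidation state of +2 for ruthenium.
Ruthenium is a group-8 element; Ru(II) is therefore d⁶.
Counting donor atoms: 3×oxalate (bidentate) → 6 donors. Coordination number = 6.
The spin state decides the count: a 4d ion has a large Δₒ and is invariably low-spin.
An octahedral low-spin d⁶ ion is t₂g⁶e_g⁰, giving 0 unpaired electrons.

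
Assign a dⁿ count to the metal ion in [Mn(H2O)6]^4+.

Summing ligand charges against the +4 overall charge gives an oxidation state of +4 for manganese.
Manganese is a group-7 element; Mn(IV) is therefore d³.

d3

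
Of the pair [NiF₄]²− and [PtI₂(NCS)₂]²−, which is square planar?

For [NiF₄]²−: Summing ligand charges against the −2 overall charge gives an oxidation state of +2 for nickel. Nickel is a group-10 element; Ni(II) is therefore d⁸. Fluoride is a weak-field ligand. With weak-field ligands the CFSE gain from square planar is small, so a 3d d⁸ ion takes the sterically preferred tetrahedral geometry. → tetrahedral.
For [PtI₂(NCS)₂]²−: Each iodide is −1; each isothiocyanate is −1; balancing the −2 overall charge requires Pt(II). Pt sits in group 10, so the d-electron count is 10 − 2 = 8. A 5d d⁸ ion has a large crystal-field splitting; square planar leaves the high-energy d_{x²−y²} orbital empty and maximises CFSE. → square planar.

[PtI₂(NCS)₂]²−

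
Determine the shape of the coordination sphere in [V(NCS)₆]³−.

octahedral

Ligand charges: each isothiocyanate is −1. With an overall charge of −3 the vanadium centre must be in the +3 oxidation state.
Group 5 minus oxidation state 3 gives a d² configuration.
Coordination number: 6.
Six donors around a single metal centre give an octahedral coordination sphere.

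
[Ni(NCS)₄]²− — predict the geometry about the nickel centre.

Each isothiocyanate is −1; balancing the −2 overall charge requires Ni(II).
Nickel is a group-10 element; Ni(II) is therefore d⁸.
With 4 monodentate ligands the coordination number is 4.
Isothiocyanate is a weak-field ligand.
With weak-field ligands the CFSE gain from square planar is small, so a 3d d⁸ ion takes the sterically preferred tetrahedral geometry.

tetrahedral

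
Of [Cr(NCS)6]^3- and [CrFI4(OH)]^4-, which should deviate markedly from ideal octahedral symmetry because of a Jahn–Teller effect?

[CrFI4(OH)]^4-

[Cr(NCS)6]^3-: Each isothiocyanate is −1; balancing the −3 overall charge requires Cr(III). Chromium is a group-6 element; Cr(III) is therefore d³. The d³ configuration leaves the e_g set evenly filled (or empty) — no strong Jahn–Teller driving force.
[CrFI4(OH)]^4-: Ligand charges: each fluoride is −1; each iodide is −1; each hydroxide is −1. With an overall charge of −4 the chromium centre must be in the +2 oxidation state. Group 6 minus oxidation state 2 gives a d⁴ configuration. Fluoride, hydroxide, and iodide are weak-field ligands for a first-row metal, so the complex is high-spin. The t₂g³e_g¹ (high-spin) configuration has an unevenly filled e_g set; the Jahn–Teller theorem predicts a tetragonal distortion (typically axial elongation) to lift the degeneracy.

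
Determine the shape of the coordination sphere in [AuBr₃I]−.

Summing ligand charges against the −1 overall charge gives an oxidation state of +3 for gold.
Au sits in group 11, so the d-electron count is 11 − 3 = 8.
With 4 monodentate ligands the coordination number is 4.
A 5d d⁸ ion has a large crystal-field splitting; square planar leaves the high-energy d_{x²−y²} orbital empty and maximises CFSE.

square planar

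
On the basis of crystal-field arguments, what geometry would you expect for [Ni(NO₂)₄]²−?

Each nitro (N-bound nitrite) is −1; balancing the −2 overall charge requires Ni(II).
Nickel is a group-10 element; Ni(II) is therefore d⁸.
Coordination number: 4.
Nitro (N-bound nitrite) is a strong-field ligand (high in the spectrochemical series).
A 3d d⁸ ion with strong-field ligands gains enough CFSE to favour square planar over tetrahedral.

square planar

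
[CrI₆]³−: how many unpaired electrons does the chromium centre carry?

Each iodide is −1; balancing the −3 overall charge requires Cr(III).
Group 6 minus oxidation state 3 gives a d³ configuration.
In an octahedral field the d³ configuration is t₂g³e_g⁰ (only one arrangement possible), giving 3 unpaired electrons.

3 unpaired electrons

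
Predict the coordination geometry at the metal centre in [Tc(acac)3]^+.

octahedral

Ligand charges: each acetylacetonate is −1. With an overall charge of +1 the technetium centre must be in the +4 oxidation state.
Technetium is a group-7 element; Tc(IV) is therefore d³.
Counting donor atoms: 3×acetylacetonate (bidentate) → 6 donors. Coordination number = 6.
Six donors around a single metal centre give an octahedral coordination sphere.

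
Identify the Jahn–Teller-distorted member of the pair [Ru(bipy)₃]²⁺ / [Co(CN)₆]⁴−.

[Ru(bipy)₃]²⁺: 2,2′-bipyridine is neutral; balancing the +2 overall charge requires Ru(II). Ru sits in group 8, so the d-electron count is 8 − 2 = 6. A 4d ion has a large Δₒ and is invariably low-spin. The d⁶ configuration leaves the e_g set evenly filled (or empty) — no strong Jahn–Teller driving force.
[Co(CN)₆]⁴−: Each cyanide is −1; balancing the −4 overall charge requires Co(II). Co sits in group 9, so the d-electron count is 9 − 2 = 7. Cyanide is a strong-field ligand (high in the spectrochemical series) for a first-row metal, so the complex is low-spin. The t₂g⁶e_g¹ (low-spin) configuration has an unevenly filled e_g set; the Jahn–Teller theorem predicts a tetragonal distortion (typically axial elongation) to lift the degeneracy.

[Co(CN)₆]⁴−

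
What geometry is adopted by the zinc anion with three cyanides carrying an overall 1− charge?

trigonal planar

Summing ligand charges against the −1 overall charge gives an oxidation state of +2 for zinc.
Zinc is a group-12 element; Zn(II) is therefore d¹⁰.
Coordination number: 3.
Three ligands around a d¹⁰ centre minimise repulsion in a trigonal-planar arrangement.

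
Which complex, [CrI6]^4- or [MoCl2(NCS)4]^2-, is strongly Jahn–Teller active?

[CrI6]^4-

[CrI6]^4-: Summing ligand charges against the −4 overall charge gives an oxidation state of +2 for chromium. Group 6 minus oxidation state 2 gives a d⁴ configuration. Iodide is a weak-field ligand for a first-row metal, so the complex is high-spin. The t₂g³e_g¹ (high-spin) configuration has an unevenly filled e_g set; the Jahn–Teller theorem predicts a tetragonal distortion (typically axial elongation) to lift the degeneracy.
[MoCl2(NCS)4]^2-: Ligand charges: each chloride is −1; each isothiocyanate is −1. With an overall charge of −2 the molybdenum centre must be in the +4 oxidation state. Molybdenum is a group-6 element; Mo(IV) is therefore d². The d² configuration leaves the e_g set evenly filled (or empty) — no strong Jahn–Teller driving force.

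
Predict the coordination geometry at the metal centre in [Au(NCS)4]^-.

Summing ligand charges against the −1 overall charge gives an oxidation state of +3 for gold.
Group 11 minus oxidation state 3 gives a d⁸ configuration.
Coordination number: 4.
A 5d d⁸ ion has a large crystal-field splitting; square planar leaves the high-energy d_{x²−y²} orbital empty and maximises CFSE.

square planar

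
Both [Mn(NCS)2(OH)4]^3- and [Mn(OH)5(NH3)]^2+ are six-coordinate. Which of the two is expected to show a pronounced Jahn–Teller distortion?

[Mn(NCS)2(OH)4]^3-: Ligand charges: each isothiocyanate is −1; each hydroxide is −1. With an overall charge of −3 the manganese centre must be in the +3 oxidation state. Group 7 minus oxidation state 3 gives a d⁴ configuration. Hydroxide and isothiocyanate are weak-field ligands for a first-row metal, so the complex is high-spin. The t₂g³e_g¹ (high-spin) configuration has an unevenly filled e_g set; the Jahn–Teller theorem predicts a tetragonal distortion (typically axial elongation) to lift the degeneracy.
[Mn(OH)5(NH3)]^2+: Ligand charges: each hydroxide is −1; ammonia is neutral. With an overall charge of +2 the manganese centre must be in the +7 oxidation state. Manganese is a group-7 element; Mn(VII) is therefore d⁰. The d⁰ configuration leaves the e_g set evenly filled (or empty) — no strong Jahn–Teller driving force.

[Mn(NCS)2(OH)4]^3-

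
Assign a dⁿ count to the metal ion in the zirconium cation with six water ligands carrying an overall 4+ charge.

Water is neutral; balancing the +4 overall charge requires Zr(IV).
Zr sits in group 4, so the d-electron count is 4 − 4 = 0.

d0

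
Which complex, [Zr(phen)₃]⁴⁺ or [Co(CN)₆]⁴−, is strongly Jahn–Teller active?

[Zr(phen)₃]⁴⁺: 1,10-phenanthroline is neutral; balancing the +4 overall charge requires Zr(IV). Zr sits in group 4, so the d-electron count is 4 − 4 = 0. The d⁰ configuration leaves the e_g set evenly filled (or empty) — no strong Jahn–Teller driving force.
[Co(CN)₆]⁴−: Each cyanide is −1; balancing the −4 overall charge requires Co(II). Co sits in group 9, so the d-electron count is 9 − 2 = 7. Cyanide is a strong-field ligand (high in the spectrochemical series) for a first-row metal, so the complex is low-spin. The t₂g⁶e_g¹ (low-spin) configuration has an unevenly filled e_g set; the Jahn–Teller theorem predicts a tetragonal distortion (typically axial elongation) to lift the degeneracy.

[Co(CN)₆]⁴−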